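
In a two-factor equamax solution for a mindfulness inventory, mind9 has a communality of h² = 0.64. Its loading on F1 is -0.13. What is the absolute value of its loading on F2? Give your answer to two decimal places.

0.79

Under orthogonal rotation h² = Σλ², so λ_F2² = h² − (0.0169) = 0.64 − 0.0169 = 0.6231.
|λ| = √0.6231 = 0.7894.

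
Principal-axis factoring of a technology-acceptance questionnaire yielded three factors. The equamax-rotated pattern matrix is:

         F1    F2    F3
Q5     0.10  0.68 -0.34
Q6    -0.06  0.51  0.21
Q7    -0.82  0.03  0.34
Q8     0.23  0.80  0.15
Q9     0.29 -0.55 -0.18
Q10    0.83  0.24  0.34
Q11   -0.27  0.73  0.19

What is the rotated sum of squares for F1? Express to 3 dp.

1.585

SS loadings for F1 = 0.10² + (-0.06)² + (-0.82)² + 0.23² + 0.29² + 0.83² + (-0.27)² = 0.0100 + 0.0036 + 0.6724 + 0.0529 + 0.0841 + 0.6889 + 0.0729 = 1.5848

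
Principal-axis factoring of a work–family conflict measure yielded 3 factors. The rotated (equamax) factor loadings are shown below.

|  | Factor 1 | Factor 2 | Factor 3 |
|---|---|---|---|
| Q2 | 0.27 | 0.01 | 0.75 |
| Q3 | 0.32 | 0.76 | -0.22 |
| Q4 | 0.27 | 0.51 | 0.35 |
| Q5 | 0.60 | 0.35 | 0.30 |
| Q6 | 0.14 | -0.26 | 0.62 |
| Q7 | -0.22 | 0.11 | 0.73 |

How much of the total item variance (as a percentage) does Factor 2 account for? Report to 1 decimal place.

SS loadings for Factor 2 = 0.01² + 0.76² + 0.51² + 0.35² + (-0.26)² + 0.11² = 1.0400
With 6 standardized items, total variance = 6. Proportion = 1.0400/6 = 0.1733 → 17.33%.

17.3%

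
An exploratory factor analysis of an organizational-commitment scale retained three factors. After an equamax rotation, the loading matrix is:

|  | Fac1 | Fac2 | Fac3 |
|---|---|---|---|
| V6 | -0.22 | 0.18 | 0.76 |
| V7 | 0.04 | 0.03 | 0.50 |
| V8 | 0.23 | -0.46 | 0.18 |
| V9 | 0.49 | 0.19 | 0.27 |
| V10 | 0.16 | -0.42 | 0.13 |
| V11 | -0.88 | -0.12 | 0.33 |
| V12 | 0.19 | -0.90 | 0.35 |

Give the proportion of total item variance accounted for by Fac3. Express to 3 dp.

SS loadings for Fac3 = 0.76² + 0.50² + 0.18² + 0.27² + 0.13² + 0.33² + 0.35² = 1.1812
Proportion of variance = 1.1812 / 7 = 0.1687.

0.169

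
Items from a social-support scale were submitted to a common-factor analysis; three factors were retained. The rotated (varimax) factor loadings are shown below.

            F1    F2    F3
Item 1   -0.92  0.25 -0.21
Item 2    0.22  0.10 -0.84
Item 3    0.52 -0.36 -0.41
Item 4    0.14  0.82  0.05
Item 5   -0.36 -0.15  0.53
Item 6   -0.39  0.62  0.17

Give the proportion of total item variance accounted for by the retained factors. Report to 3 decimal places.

0.663

Communalities: 0.9530, 0.7640, 0.5681, 0.6945, 0.4330, 0.5654; Σh² = 3.9780.
Total variance with 6 standardized items is 6, so the solution explains 3.9780/6 = 0.6630.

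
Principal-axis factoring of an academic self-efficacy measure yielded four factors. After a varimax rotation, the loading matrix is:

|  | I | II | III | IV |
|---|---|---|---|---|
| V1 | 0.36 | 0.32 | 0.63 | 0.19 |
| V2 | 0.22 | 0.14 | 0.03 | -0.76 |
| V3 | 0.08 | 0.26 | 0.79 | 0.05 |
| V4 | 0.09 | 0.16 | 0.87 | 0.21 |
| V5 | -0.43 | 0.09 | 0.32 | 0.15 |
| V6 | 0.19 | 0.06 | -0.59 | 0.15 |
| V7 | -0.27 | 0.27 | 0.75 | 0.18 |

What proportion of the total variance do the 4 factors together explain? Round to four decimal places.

0.6165

SS loadings by factor: 0.4864, 0.2998, 2.7918, 0.7377; total = 4.3157.
Total variance with 7 standardized items is 7, so the solution explains 4.3157/7 = 0.6165.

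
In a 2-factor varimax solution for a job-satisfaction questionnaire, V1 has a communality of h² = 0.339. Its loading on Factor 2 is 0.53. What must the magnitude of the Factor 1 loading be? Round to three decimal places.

Under orthogonal rotation h² = Σλ², so λ_Factor 1² = h² − (0.2809) = 0.339 − 0.2809 = 0.0581.
|λ| = √0.0581 = 0.2410.

0.241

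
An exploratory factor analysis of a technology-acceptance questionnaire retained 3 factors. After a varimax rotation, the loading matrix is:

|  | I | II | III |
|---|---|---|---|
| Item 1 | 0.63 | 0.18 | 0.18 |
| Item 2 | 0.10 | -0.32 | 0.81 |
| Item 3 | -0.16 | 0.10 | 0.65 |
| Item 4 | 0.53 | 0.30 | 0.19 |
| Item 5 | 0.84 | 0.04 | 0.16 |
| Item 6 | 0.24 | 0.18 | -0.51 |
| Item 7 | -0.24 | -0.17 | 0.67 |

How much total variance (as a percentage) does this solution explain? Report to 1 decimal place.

Communalities: 0.4617, 0.7685, 0.4581, 0.4070, 0.7328, 0.3501, 0.5354; Σh² = 3.7136.
Total variance with 7 standardized items is 7, so the solution explains 3.7136/7 = 0.5305 = 53.05%.

53.1%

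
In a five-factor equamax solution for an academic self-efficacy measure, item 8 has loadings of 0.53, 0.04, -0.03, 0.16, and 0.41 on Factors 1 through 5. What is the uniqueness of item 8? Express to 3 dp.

0.523

h² = 0.53² + 0.04² + (-0.03)² + 0.16² + 0.41² = 0.2809 + 0.0016 + 0.0009 + 0.0256 + 0.1681 = 0.4771
Uniqueness u² = 1 − h² = 1 − 0.4771 = 0.5229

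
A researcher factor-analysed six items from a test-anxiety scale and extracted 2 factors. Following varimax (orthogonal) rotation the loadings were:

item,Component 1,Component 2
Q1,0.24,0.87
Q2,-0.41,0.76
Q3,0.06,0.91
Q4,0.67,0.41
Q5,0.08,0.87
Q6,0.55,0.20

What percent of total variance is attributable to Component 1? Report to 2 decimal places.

16.45%

SS loadings for Component 1 = 0.24² + (-0.41)² + 0.06² + 0.67² + 0.08² + 0.55² = 0.9871
With 6 standardized items, total variance = 6. Proportion = 0.9871/6 = 0.1645 → 16.45%.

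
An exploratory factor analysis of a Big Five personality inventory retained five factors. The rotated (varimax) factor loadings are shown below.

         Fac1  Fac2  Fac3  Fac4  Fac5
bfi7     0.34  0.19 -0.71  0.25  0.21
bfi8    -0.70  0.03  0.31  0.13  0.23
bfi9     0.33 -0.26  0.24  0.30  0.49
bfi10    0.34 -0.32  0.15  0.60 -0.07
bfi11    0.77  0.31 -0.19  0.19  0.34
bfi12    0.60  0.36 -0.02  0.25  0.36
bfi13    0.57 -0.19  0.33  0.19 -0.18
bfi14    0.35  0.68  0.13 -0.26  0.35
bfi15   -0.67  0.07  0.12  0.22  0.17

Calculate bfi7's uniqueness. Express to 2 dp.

h² = 0.34² + 0.19² + (-0.71)² + 0.25² + 0.21² = 0.1156 + 0.0361 + 0.5041 + 0.0625 + 0.0441 = 0.7624
Uniqueness u² = 1 − h² = 1 − 0.7624 = 0.2376

0.24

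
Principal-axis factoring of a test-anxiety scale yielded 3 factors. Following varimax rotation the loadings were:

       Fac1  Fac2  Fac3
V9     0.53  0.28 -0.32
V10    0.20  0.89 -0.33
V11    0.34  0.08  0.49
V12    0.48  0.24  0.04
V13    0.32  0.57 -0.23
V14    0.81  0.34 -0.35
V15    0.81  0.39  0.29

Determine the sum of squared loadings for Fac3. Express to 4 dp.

0.7125

SS loadings for Fac3 = (-0.32)² + (-0.33)² + 0.49² + 0.04² + (-0.23)² + (-0.35)² + 0.29² = 0.1024 + 0.1089 + 0.2401 + 0.0016 + 0.0529 + 0.1225 + 0.0841 = 0.7125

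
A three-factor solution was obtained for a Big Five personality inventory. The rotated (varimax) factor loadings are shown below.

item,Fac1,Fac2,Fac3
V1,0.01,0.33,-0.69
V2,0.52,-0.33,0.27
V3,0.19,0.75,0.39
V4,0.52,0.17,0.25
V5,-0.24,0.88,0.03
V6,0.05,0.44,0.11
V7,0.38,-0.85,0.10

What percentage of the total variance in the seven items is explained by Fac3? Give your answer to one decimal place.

11.2%

SS loadings for Fac3 = (-0.69)² + 0.27² + 0.39² + 0.25² + 0.03² + 0.11² + 0.10² = 0.7866
With 7 standardized items, total variance = 7. Proportion = 0.7866/7 = 0.1124 → 11.24%.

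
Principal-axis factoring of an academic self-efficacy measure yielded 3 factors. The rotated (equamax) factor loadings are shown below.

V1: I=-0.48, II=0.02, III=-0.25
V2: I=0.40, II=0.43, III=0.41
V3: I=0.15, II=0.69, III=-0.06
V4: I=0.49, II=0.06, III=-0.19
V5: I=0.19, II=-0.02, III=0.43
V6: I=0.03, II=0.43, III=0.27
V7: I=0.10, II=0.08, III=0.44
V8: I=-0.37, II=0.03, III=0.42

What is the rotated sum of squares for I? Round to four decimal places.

SS loadings for I = (-0.48)² + 0.40² + 0.15² + 0.49² + 0.19² + 0.03² + 0.10² + (-0.37)² = 0.2304 + 0.1600 + 0.0225 + 0.2401 + 0.0361 + 0.0009 + 0.0100 + 0.1369 = 0.8369

0.8369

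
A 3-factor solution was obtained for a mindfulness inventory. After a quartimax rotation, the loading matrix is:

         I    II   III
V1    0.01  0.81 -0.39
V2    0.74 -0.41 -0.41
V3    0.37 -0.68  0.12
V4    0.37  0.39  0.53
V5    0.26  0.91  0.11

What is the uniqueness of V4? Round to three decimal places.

h² = 0.37² + 0.39² + 0.53² = 0.1369 + 0.1521 + 0.2809 = 0.5699
Uniqueness u² = 1 − h² = 1 − 0.5699 = 0.4301

0.430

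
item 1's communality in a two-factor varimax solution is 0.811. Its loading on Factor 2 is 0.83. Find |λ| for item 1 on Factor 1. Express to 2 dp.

Under orthogonal rotation h² = Σλ², so λ_Factor 1² = h² − (0.6889) = 0.811 − 0.6889 = 0.1221.
|λ| = √0.1221 = 0.3494.

0.35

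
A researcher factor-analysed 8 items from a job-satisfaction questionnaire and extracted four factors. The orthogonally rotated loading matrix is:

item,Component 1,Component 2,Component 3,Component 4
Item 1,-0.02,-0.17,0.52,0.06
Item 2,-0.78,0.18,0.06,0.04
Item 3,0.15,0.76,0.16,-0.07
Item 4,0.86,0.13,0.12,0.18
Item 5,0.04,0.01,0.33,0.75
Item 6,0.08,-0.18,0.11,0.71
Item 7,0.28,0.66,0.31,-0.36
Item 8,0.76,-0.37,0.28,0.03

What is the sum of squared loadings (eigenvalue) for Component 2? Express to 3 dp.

1.261

SS loadings for Component 2 = (-0.17)² + 0.18² + 0.76² + 0.13² + 0.01² + (-0.18)² + 0.66² + (-0.37)² = 0.0289 + 0.0324 + 0.5776 + 0.0169 + 0.0001 + 0.0324 + 0.4356 + 0.1369 = 1.2608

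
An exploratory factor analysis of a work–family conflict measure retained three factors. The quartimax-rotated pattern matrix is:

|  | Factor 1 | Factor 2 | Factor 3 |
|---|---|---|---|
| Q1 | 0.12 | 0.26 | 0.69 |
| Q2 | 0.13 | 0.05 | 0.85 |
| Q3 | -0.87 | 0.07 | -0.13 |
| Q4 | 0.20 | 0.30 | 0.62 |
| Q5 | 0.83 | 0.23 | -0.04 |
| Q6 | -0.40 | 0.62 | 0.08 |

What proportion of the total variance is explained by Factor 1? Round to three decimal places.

SS loadings for Factor 1 = 0.12² + 0.13² + (-0.87)² + 0.20² + 0.83² + (-0.40)² = 1.6771
Proportion of variance = 1.6771 / 6 = 0.2795.

0.280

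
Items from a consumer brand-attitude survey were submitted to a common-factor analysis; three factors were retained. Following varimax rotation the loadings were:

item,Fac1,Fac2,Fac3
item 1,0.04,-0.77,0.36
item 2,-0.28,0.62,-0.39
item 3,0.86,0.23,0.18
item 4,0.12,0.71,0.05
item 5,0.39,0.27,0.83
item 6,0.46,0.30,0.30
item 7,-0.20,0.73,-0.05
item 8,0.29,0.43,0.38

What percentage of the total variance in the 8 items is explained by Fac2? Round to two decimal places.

30.19%

SS loadings for Fac2 = (-0.77)² + 0.62² + 0.23² + 0.71² + 0.27² + 0.30² + 0.73² + 0.43² = 2.4150
With 8 standardized items, total variance = 8. Proportion = 2.4150/8 = 0.3019 → 30.19%.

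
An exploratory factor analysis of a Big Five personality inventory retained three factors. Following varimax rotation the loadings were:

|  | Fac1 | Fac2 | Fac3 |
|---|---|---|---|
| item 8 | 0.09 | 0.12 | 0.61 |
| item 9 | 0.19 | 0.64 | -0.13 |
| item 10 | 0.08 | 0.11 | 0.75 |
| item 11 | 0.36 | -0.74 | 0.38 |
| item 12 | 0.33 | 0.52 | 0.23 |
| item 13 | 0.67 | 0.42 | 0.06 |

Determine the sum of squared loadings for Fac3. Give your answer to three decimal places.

SS loadings for Fac3 = 0.61² + (-0.13)² + 0.75² + 0.38² + 0.23² + 0.06² = 0.3721 + 0.0169 + 0.5625 + 0.1444 + 0.0529 + 0.0036 = 1.1524

1.152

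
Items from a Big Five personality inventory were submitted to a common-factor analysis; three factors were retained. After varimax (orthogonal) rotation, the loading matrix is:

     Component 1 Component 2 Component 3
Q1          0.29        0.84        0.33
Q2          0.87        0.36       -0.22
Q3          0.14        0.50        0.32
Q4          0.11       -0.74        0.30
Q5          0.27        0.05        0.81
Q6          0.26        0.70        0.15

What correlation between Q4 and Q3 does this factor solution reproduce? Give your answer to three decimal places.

-0.259

r̂ = Σ λ_i·λ_j across factors = (0.11)(0.14) + (-0.74)(0.50) + (0.30)(0.32)
  = +0.0154 -0.3700 +0.0960 = -0.2586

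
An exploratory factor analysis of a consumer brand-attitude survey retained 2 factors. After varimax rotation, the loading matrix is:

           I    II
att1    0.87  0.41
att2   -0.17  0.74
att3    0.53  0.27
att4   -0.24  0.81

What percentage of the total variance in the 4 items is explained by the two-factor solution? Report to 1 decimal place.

SS loadings by factor: 1.1243, 1.4447; total = 2.5690.
Total variance with 4 standardized items is 4, so the solution explains 2.5690/4 = 0.6423 = 64.23%.

64.2%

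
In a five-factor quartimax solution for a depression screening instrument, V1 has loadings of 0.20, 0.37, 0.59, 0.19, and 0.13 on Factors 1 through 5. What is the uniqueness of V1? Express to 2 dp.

h² = 0.20² + 0.37² + 0.59² + 0.19² + 0.13² = 0.0400 + 0.1369 + 0.3481 + 0.0361 + 0.0169 = 0.5780
Uniqueness u² = 1 − h² = 1 − 0.5780 = 0.4220

0.42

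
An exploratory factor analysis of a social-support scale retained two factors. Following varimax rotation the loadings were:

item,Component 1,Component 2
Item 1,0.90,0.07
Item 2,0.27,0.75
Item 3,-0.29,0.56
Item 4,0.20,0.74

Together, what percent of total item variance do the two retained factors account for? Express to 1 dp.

60.9%

SS loadings by factor: 1.0070, 1.4286; total = 2.4356.
Total variance with 4 standardized items is 4, so the solution explains 2.4356/4 = 0.6089 = 60.89%.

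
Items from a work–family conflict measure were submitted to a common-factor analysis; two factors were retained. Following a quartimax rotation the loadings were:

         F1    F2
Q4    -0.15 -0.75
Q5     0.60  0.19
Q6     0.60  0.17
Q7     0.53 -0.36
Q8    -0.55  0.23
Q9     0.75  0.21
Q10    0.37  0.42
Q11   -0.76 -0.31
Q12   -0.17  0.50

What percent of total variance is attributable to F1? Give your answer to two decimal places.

SS loadings for F1 = (-0.15)² + 0.60² + 0.60² + 0.53² + (-0.55)² + 0.75² + 0.37² + (-0.76)² + (-0.17)² = 2.6318
With 9 standardized items, total variance = 9. Proportion = 2.6318/9 = 0.2924 → 29.24%.

29.24%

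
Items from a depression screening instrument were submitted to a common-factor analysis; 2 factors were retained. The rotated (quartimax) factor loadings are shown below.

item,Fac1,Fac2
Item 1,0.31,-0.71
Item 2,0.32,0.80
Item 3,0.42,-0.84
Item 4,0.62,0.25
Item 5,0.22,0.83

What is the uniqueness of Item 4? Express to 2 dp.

0.55

h² = 0.62² + 0.25² = 0.3844 + 0.0625 = 0.4469
Uniqueness u² = 1 − h² = 1 − 0.4469 = 0.5531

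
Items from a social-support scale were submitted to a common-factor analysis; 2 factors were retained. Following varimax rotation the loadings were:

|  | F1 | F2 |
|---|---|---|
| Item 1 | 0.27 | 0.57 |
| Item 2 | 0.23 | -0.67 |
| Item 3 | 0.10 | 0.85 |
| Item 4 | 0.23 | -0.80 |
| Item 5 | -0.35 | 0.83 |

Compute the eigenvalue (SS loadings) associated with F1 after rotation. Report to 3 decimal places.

0.311

SS loadings for F1 = 0.27² + 0.23² + 0.10² + 0.23² + (-0.35)² = 0.0729 + 0.0529 + 0.0100 + 0.0529 + 0.1225 = 0.3112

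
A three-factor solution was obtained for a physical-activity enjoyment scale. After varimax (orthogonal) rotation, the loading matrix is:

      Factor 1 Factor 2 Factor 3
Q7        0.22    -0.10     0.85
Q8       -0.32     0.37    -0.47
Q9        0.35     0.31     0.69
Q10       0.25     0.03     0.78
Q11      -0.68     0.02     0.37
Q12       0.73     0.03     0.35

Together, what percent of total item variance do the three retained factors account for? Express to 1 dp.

Communalities: 0.7809, 0.4602, 0.6947, 0.6718, 0.5997, 0.6563; Σh² = 3.8636.
Total variance with 6 standardized items is 6, so the solution explains 3.8636/6 = 0.6439 = 64.39%.

64.4%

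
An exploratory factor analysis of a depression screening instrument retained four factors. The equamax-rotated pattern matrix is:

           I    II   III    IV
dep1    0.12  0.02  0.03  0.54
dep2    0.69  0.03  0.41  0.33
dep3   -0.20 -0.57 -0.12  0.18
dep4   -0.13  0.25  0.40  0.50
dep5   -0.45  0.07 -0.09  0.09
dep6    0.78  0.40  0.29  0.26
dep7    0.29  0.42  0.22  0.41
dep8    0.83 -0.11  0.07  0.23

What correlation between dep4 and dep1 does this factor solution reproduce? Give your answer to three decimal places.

0.271

r̂ = Σ λ_i·λ_j across factors = (-0.13)(0.12) + (0.25)(0.02) + (0.40)(0.03) + (0.50)(0.54)
  = -0.0156 +0.0050 +0.0120 +0.2700 = 0.2714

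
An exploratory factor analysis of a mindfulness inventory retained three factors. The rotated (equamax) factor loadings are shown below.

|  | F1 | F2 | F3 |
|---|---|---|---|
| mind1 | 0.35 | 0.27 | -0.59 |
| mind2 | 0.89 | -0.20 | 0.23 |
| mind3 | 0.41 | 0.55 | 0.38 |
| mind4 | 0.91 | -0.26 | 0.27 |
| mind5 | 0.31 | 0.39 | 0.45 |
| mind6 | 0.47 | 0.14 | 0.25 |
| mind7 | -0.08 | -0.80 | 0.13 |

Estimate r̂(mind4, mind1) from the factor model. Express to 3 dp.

0.089

r̂ = Σ λ_i·λ_j across factors = (0.91)(0.35) + (-0.26)(0.27) + (0.27)(-0.59)
  = +0.3185 -0.0702 -0.1593 = 0.0890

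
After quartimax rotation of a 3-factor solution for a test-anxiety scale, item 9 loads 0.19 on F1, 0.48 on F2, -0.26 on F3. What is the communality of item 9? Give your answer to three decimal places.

h² = 0.19² + 0.48² + (-0.26)² = 0.0361 + 0.2304 + 0.0676 = 0.3341

0.334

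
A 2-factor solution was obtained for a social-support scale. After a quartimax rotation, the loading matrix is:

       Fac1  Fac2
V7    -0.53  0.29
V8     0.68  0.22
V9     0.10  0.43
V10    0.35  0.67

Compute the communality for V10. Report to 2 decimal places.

0.57

h² = 0.35² + 0.67² = 0.1225 + 0.4489 = 0.5714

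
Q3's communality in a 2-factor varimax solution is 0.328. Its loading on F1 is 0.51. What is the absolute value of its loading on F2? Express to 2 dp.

Under orthogonal rotation h² = Σλ², so λ_F2² = h² − (0.2601) = 0.328 − 0.2601 = 0.0679.
|λ| = √0.0679 = 0.2606.

0.26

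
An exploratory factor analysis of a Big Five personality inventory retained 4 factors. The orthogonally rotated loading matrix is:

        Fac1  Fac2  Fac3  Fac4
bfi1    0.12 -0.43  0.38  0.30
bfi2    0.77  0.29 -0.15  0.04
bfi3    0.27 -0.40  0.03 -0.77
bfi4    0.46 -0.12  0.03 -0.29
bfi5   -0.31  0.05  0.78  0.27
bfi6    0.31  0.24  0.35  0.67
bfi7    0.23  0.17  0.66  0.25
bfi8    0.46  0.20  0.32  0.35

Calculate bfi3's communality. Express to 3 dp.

h² = 0.27² + (-0.40)² + 0.03² + (-0.77)² = 0.0729 + 0.1600 + 0.0009 + 0.5929 = 0.8267

0.827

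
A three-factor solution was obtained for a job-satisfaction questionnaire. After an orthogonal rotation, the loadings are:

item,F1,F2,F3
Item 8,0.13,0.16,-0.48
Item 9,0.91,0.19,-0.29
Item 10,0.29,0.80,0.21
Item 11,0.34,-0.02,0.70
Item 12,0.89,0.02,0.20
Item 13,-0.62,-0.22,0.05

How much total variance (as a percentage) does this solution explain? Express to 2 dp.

64.39%

Communalities: 0.2729, 0.9483, 0.7682, 0.6060, 0.8325, 0.4353; Σh² = 3.8632.
Total variance with 6 standardized items is 6, so the solution explains 3.8632/6 = 0.6439 = 64.39%.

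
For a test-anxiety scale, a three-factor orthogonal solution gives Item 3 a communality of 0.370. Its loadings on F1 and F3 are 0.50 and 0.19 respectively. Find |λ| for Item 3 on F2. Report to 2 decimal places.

Under orthogonal rotation h² = Σλ², so λ_F2² = h² − (0.2861) = 0.370 − 0.2861 = 0.0839.
|λ| = √0.0839 = 0.2897.

0.29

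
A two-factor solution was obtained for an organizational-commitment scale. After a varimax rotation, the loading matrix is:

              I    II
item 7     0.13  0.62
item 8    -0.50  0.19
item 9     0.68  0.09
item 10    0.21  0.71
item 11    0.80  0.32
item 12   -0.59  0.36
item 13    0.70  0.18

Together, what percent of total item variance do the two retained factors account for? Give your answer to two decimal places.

49.27%

Communalities: 0.4013, 0.2861, 0.4705, 0.5482, 0.7424, 0.4777, 0.5224; Σh² = 3.4486.
Total variance with 7 standardized items is 7, so the solution explains 3.4486/7 = 0.4927 = 49.27%.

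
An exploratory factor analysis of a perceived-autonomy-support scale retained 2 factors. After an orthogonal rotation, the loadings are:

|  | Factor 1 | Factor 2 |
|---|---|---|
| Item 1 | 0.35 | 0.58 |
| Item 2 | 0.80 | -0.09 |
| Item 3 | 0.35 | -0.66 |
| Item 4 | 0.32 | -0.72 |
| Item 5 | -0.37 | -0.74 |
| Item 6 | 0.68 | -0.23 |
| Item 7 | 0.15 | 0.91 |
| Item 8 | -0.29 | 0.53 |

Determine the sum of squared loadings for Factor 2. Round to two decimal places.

3.01

SS loadings for Factor 2 = 0.58² + (-0.09)² + (-0.66)² + (-0.72)² + (-0.74)² + (-0.23)² + 0.91² + 0.53² = 0.3364 + 0.0081 + 0.4356 + 0.5184 + 0.5476 + 0.0529 + 0.8281 + 0.2809 = 3.0080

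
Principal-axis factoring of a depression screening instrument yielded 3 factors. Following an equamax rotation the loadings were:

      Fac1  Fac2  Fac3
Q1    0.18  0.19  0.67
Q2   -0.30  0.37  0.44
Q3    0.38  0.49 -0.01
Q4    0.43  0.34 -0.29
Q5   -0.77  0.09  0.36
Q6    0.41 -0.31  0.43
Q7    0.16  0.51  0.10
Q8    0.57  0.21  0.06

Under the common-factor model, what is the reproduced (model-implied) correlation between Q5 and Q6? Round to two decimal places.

-0.19

r̂ = Σ λ_i·λ_j across factors = (-0.77)(0.41) + (0.09)(-0.31) + (0.36)(0.43)
  = -0.3157 -0.0279 +0.1548 = -0.1888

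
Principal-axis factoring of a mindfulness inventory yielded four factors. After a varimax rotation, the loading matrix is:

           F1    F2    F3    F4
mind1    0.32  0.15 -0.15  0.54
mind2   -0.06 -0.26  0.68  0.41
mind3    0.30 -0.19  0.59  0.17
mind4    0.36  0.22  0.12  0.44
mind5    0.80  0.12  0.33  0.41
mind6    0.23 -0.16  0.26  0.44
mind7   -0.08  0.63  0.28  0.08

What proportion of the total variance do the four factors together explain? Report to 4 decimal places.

0.5413

SS loadings by factor: 1.0249, 0.6115, 1.1023, 1.0503; total = 3.7890.
Total variance with 7 standardized items is 7, so the solution explains 3.7890/7 = 0.5413.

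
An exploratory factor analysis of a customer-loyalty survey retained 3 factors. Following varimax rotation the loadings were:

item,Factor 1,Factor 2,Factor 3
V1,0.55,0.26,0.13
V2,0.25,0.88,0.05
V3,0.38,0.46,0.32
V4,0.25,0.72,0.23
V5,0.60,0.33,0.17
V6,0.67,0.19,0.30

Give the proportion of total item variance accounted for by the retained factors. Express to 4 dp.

0.5652

SS loadings by factor: 1.3808, 1.7170, 0.2936; total = 3.3914.
Total variance with 6 standardized items is 6, so the solution explains 3.3914/6 = 0.5652.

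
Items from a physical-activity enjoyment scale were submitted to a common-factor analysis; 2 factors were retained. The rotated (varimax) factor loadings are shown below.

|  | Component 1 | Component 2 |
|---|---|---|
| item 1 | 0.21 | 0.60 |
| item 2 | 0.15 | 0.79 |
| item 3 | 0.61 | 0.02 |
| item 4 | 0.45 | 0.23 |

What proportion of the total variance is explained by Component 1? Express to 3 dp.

SS loadings for Component 1 = 0.21² + 0.15² + 0.61² + 0.45² = 0.6412
Proportion of variance = 0.6412 / 4 = 0.1603.

0.160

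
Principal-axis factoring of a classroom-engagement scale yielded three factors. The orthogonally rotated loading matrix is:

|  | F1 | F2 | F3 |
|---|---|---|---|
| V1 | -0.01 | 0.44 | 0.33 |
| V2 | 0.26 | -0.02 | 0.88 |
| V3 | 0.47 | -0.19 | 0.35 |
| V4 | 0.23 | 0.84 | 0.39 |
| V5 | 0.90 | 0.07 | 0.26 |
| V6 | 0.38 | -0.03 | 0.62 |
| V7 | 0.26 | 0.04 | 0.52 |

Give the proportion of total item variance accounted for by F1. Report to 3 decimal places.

0.195

SS loadings for F1 = (-0.01)² + 0.26² + 0.47² + 0.23² + 0.90² + 0.38² + 0.26² = 1.3635
Proportion of variance = 1.3635 / 7 = 0.1948.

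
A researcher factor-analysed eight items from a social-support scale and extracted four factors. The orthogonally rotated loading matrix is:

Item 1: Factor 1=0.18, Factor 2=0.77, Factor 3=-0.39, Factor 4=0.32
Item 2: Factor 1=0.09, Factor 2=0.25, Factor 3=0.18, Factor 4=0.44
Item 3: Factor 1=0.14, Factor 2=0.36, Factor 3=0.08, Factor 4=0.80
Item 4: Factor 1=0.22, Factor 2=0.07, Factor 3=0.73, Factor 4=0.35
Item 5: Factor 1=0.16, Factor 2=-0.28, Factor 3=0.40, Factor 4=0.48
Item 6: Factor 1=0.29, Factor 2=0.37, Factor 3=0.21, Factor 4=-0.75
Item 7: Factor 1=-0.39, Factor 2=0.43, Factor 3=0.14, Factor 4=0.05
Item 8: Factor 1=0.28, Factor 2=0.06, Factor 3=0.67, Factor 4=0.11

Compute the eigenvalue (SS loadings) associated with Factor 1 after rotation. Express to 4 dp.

0.4487

SS loadings for Factor 1 = 0.18² + 0.09² + 0.14² + 0.22² + 0.16² + 0.29² + (-0.39)² + 0.28² = 0.0324 + 0.0081 + 0.0196 + 0.0484 + 0.0256 + 0.0841 + 0.1521 + 0.0784 = 0.4487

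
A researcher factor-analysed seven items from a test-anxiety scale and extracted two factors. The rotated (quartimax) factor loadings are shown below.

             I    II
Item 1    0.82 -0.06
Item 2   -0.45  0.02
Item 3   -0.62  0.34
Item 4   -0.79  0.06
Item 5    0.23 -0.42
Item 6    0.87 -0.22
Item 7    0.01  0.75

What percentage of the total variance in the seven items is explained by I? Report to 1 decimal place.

SS loadings for I = 0.82² + (-0.45)² + (-0.62)² + (-0.79)² + 0.23² + 0.87² + 0.01² = 2.6933
With 7 standardized items, total variance = 7. Proportion = 2.6933/7 = 0.3848 → 38.48%.

38.5%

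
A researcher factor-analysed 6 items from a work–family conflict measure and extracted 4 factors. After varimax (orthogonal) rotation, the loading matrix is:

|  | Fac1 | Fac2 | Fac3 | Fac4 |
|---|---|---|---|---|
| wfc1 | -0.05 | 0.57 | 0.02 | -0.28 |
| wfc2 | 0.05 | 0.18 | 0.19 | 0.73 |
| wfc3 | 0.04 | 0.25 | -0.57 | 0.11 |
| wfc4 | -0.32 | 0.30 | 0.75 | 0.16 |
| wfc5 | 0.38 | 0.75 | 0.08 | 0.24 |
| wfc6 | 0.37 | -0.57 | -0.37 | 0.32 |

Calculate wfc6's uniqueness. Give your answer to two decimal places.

h² = 0.37² + (-0.57)² + (-0.37)² + 0.32² = 0.1369 + 0.3249 + 0.1369 + 0.1024 = 0.7011
Uniqueness u² = 1 − h² = 1 − 0.7011 = 0.2989

0.30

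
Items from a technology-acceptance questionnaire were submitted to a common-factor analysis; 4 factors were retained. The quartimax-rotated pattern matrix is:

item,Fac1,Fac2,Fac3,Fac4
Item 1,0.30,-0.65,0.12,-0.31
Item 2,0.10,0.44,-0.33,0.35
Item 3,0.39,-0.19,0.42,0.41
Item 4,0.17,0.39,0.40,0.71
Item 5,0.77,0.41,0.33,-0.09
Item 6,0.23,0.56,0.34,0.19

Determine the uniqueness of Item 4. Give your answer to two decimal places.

h² = 0.17² + 0.39² + 0.40² + 0.71² = 0.0289 + 0.1521 + 0.1600 + 0.5041 = 0.8451
Uniqueness u² = 1 − h² = 1 − 0.8451 = 0.1549

0.15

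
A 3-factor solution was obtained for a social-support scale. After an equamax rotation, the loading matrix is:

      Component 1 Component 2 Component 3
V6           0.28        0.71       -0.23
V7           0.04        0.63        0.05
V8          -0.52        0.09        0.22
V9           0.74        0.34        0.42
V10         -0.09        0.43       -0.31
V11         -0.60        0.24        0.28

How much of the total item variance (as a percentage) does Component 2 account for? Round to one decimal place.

SS loadings for Component 2 = 0.71² + 0.63² + 0.09² + 0.34² + 0.43² + 0.24² = 1.2672
With 6 standardized items, total variance = 6. Proportion = 1.2672/6 = 0.2112 → 21.12%.

21.1%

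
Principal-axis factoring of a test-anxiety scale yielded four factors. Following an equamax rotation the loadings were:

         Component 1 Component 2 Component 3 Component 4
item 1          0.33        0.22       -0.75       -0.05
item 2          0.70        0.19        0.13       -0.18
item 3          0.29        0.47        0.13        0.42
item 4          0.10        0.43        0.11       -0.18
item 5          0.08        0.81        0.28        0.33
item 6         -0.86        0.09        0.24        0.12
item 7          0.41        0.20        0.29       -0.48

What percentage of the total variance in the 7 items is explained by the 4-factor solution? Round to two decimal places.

Communalities: 0.7223, 0.5754, 0.4983, 0.2394, 0.8498, 0.8197, 0.5226; Σh² = 4.2275.
Total variance with 7 standardized items is 7, so the solution explains 4.2275/7 = 0.6039 = 60.39%.

60.39%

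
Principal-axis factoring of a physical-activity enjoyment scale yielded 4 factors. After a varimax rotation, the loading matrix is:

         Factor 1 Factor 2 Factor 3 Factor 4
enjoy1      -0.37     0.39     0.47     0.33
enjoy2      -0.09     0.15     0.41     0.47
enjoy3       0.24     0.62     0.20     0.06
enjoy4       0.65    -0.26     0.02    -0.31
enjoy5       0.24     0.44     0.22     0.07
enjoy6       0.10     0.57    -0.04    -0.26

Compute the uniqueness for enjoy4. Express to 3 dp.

h² = 0.65² + (-0.26)² + 0.02² + (-0.31)² = 0.4225 + 0.0676 + 0.0004 + 0.0961 = 0.5866
Uniqueness u² = 1 − h² = 1 − 0.5866 = 0.4134

0.413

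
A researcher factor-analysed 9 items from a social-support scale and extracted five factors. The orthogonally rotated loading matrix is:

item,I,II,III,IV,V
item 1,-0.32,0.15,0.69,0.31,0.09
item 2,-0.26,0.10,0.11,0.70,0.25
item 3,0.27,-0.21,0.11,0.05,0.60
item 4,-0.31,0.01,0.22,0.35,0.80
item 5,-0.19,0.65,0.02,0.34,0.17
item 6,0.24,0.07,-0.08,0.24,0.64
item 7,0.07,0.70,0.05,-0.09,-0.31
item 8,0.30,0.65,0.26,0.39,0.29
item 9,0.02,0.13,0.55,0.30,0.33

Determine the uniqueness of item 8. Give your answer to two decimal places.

h² = 0.30² + 0.65² + 0.26² + 0.39² + 0.29² = 0.0900 + 0.4225 + 0.0676 + 0.1521 + 0.0841 = 0.8163
Uniqueness u² = 1 − h² = 1 − 0.8163 = 0.1837

0.18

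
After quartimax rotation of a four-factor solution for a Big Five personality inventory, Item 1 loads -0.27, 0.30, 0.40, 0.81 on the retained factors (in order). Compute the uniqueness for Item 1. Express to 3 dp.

0.021

h² = (-0.27)² + 0.30² + 0.40² + 0.81² = 0.0729 + 0.0900 + 0.1600 + 0.6561 = 0.9790
Uniqueness u² = 1 − h² = 1 − 0.9790 = 0.0210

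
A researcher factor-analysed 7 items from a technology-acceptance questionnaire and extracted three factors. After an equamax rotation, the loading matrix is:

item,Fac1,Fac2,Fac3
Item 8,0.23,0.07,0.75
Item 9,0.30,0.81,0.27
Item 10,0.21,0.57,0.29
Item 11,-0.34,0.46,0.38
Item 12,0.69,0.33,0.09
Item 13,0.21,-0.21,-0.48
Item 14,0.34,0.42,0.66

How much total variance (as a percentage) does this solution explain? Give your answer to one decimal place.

57.2%

Communalities: 0.6203, 0.8190, 0.4531, 0.4716, 0.5931, 0.3186, 0.7276; Σh² = 4.0033.
Total variance with 7 standardized items is 7, so the solution explains 4.0033/7 = 0.5719 = 57.19%.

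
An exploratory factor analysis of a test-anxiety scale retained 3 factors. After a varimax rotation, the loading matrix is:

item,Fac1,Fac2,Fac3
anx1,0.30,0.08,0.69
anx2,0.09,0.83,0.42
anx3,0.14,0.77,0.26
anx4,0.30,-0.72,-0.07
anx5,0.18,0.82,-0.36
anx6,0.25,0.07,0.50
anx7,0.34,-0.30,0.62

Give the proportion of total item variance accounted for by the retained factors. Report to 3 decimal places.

0.640

SS loadings by factor: 0.4182, 2.5739, 1.4890; total = 4.4811.
Total variance with 7 standardized items is 7, so the solution explains 4.4811/7 = 0.6402.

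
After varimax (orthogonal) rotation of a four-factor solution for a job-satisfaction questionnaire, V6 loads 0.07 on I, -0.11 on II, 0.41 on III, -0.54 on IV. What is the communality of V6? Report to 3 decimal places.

h² = 0.07² + (-0.11)² + 0.41² + (-0.54)² = 0.0049 + 0.0121 + 0.1681 + 0.2916 = 0.4767

0.477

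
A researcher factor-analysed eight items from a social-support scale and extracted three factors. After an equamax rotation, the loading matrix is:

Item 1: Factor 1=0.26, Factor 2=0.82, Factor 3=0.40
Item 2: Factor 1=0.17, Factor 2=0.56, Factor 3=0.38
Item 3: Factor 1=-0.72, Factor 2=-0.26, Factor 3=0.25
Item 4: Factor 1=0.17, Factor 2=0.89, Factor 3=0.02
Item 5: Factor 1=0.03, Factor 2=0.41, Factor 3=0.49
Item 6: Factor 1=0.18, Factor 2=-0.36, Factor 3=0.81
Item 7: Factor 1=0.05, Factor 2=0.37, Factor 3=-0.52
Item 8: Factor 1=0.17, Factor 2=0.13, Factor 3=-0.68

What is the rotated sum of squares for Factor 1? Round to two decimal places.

0.71

SS loadings for Factor 1 = 0.26² + 0.17² + (-0.72)² + 0.17² + 0.03² + 0.18² + 0.05² + 0.17² = 0.0676 + 0.0289 + 0.5184 + 0.0289 + 0.0009 + 0.0324 + 0.0025 + 0.0289 = 0.7085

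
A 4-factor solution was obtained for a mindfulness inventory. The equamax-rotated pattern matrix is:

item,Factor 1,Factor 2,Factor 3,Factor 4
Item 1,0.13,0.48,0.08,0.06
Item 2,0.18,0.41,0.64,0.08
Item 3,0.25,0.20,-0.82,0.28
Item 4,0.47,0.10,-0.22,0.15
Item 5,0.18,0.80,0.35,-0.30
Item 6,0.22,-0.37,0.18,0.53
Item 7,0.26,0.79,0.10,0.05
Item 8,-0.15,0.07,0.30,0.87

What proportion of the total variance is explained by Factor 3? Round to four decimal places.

SS loadings for Factor 3 = 0.08² + 0.64² + (-0.82)² + (-0.22)² + 0.35² + 0.18² + 0.10² + 0.30² = 1.3917
Proportion of variance = 1.3917 / 8 = 0.1740.

0.1740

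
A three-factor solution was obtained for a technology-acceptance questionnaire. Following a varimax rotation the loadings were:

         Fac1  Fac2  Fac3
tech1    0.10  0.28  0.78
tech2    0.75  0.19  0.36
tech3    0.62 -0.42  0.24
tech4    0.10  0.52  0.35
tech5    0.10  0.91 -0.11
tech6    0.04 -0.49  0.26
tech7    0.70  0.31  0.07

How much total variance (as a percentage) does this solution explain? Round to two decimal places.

59.95%

Communalities: 0.6968, 0.7282, 0.6184, 0.4029, 0.8502, 0.3093, 0.5910; Σh² = 4.1968.
Total variance with 7 standardized items is 7, so the solution explains 4.1968/7 = 0.5995 = 59.95%.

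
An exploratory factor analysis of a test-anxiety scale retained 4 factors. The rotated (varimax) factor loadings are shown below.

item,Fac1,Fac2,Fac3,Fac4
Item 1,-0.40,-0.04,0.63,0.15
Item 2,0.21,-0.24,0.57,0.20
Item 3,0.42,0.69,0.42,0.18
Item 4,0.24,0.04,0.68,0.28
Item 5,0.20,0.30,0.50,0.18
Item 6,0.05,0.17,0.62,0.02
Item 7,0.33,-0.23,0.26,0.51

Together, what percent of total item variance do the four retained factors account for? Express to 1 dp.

SS loadings by factor: 0.5895, 0.7087, 2.0626, 0.4662; total = 3.8270.
Total variance with 7 standardized items is 7, so the solution explains 3.8270/7 = 0.5467 = 54.67%.

54.7%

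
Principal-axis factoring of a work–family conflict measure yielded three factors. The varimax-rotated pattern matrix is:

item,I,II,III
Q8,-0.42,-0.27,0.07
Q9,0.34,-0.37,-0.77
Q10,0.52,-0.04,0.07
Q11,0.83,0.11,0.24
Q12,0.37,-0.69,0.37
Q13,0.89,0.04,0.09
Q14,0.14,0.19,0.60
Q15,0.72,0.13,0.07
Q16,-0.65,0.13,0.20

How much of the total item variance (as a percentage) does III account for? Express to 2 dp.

13.45%

SS loadings for III = 0.07² + (-0.77)² + 0.07² + 0.24² + 0.37² + 0.09² + 0.60² + 0.07² + 0.20² = 1.2102
With 9 standardized items, total variance = 9. Proportion = 1.2102/9 = 0.1345 → 13.45%.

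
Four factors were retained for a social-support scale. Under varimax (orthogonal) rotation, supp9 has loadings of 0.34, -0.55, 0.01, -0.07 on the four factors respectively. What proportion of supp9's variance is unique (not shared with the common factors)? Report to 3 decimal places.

h² = 0.34² + (-0.55)² + 0.01² + (-0.07)² = 0.1156 + 0.3025 + 0.0001 + 0.0049 = 0.4231
Uniqueness u² = 1 − h² = 1 − 0.4231 = 0.5769

0.577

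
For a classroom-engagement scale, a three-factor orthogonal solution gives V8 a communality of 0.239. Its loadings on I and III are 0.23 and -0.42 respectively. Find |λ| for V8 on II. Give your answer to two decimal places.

Under orthogonal rotation h² = Σλ², so λ_II² = h² − (0.2293) = 0.239 − 0.2293 = 0.0097.
|λ| = √0.0097 = 0.0985.

0.10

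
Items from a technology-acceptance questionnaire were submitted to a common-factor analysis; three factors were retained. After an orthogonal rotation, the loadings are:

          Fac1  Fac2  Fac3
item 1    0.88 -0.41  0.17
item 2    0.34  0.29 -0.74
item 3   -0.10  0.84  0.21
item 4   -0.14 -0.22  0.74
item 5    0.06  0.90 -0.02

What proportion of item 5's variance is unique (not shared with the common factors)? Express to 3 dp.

0.186

h² = 0.06² + 0.90² + (-0.02)² = 0.0036 + 0.8100 + 0.0004 = 0.8140
Uniqueness u² = 1 − h² = 1 − 0.8140 = 0.1860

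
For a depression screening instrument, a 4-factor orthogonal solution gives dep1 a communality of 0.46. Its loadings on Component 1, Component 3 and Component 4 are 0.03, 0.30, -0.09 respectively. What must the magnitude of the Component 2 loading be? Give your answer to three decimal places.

0.601

Under orthogonal rotation h² = Σλ², so λ_Component 2² = h² − (0.0990) = 0.46 − 0.0990 = 0.3610.
|λ| = √0.3610 = 0.6008.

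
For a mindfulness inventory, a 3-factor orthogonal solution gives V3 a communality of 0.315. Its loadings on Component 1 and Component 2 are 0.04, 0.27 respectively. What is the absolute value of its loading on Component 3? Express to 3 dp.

0.490

Under orthogonal rotation h² = Σλ², so λ_Component 3² = h² − (0.0745) = 0.315 − 0.0745 = 0.2405.
|λ| = √0.2405 = 0.4904.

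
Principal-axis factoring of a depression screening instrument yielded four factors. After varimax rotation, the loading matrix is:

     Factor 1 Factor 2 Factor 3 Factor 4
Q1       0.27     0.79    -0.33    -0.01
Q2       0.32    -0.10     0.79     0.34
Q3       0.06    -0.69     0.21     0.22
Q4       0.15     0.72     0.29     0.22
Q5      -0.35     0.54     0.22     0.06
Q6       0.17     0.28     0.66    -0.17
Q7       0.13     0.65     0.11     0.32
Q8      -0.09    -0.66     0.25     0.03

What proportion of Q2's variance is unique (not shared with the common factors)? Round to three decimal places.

h² = 0.32² + (-0.10)² + 0.79² + 0.34² = 0.1024 + 0.0100 + 0.6241 + 0.1156 = 0.8521
Uniqueness u² = 1 − h² = 1 − 0.8521 = 0.1479

0.148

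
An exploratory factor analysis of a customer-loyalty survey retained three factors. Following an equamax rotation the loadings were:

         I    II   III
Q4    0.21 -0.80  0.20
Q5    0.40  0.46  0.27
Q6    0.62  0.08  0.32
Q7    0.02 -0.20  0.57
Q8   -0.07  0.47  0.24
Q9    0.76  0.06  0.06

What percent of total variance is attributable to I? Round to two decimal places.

SS loadings for I = 0.21² + 0.40² + 0.62² + 0.02² + (-0.07)² + 0.76² = 1.1714
With 6 standardized items, total variance = 6. Proportion = 1.1714/6 = 0.1952 → 19.52%.

19.52%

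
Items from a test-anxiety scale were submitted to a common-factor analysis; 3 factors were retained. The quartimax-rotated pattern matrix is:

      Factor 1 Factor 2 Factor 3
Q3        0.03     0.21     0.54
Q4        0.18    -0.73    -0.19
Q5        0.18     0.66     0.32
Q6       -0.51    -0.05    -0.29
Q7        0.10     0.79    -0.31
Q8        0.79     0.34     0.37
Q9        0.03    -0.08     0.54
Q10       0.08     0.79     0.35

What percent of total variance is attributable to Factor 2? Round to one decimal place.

29.8%

SS loadings for Factor 2 = 0.21² + (-0.73)² + 0.66² + (-0.05)² + 0.79² + 0.34² + (-0.08)² + 0.79² = 2.3853
With 8 standardized items, total variance = 8. Proportion = 2.3853/8 = 0.2982 → 29.82%.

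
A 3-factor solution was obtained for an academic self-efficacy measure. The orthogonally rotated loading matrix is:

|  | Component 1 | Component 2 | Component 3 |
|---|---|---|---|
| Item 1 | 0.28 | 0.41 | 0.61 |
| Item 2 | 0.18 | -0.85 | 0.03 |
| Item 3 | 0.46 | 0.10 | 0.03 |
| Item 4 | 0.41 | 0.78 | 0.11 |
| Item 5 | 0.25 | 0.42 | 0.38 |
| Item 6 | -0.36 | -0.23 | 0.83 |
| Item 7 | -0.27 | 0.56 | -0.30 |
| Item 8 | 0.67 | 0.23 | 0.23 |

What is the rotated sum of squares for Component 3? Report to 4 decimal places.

SS loadings for Component 3 = 0.61² + 0.03² + 0.03² + 0.11² + 0.38² + 0.83² + (-0.30)² + 0.23² = 0.3721 + 0.0009 + 0.0009 + 0.0121 + 0.1444 + 0.6889 + 0.0900 + 0.0529 = 1.3622

1.3622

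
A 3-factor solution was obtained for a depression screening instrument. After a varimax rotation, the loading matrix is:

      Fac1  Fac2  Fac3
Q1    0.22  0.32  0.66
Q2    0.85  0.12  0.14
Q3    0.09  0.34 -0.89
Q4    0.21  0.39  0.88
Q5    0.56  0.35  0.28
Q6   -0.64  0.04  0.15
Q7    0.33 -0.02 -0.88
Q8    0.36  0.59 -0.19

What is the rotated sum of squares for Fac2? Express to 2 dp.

SS loadings for Fac2 = 0.32² + 0.12² + 0.34² + 0.39² + 0.35² + 0.04² + (-0.02)² + 0.59² = 0.1024 + 0.0144 + 0.1156 + 0.1521 + 0.1225 + 0.0016 + 0.0004 + 0.3481 = 0.8571

0.86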